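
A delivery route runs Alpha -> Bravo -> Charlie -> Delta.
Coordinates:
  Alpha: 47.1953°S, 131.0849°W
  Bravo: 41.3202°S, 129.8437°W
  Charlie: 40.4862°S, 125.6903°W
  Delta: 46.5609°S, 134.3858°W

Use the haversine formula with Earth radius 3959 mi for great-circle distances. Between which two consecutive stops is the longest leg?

Charlie–Delta

Leg distances:
Alpha→Bravo: 410.6 mi
Bravo→Charlie: 224.4 mi
Charlie→Delta: 604.3 mi
The longest leg is Charlie–Delta at 604.3 mi.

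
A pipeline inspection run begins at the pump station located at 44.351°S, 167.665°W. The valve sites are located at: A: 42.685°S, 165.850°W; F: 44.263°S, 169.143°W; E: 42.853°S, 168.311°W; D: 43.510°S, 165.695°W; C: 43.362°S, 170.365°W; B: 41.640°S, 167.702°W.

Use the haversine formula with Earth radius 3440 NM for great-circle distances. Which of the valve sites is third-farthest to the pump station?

A

Distance to each, sorted:
B: 162.8 NM
C: 131.1 NM
A: 127.5 NM
D: 99.0 NM
E: 94.2 NM
F: 63.7 NM
The third-farthest is A at 127.5 NM.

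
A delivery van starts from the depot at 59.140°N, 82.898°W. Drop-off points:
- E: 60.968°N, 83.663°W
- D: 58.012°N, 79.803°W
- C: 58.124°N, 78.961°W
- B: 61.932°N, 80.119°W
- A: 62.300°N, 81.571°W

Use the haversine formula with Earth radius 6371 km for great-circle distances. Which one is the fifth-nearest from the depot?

Distances from the depot (59.140°N, 82.898°W):
E: 207.6 km
D: 218.9 km
C: 254.3 km
B: 345.6 km
A: 358.7 km
The fifth-nearest is A at 358.7 km.

A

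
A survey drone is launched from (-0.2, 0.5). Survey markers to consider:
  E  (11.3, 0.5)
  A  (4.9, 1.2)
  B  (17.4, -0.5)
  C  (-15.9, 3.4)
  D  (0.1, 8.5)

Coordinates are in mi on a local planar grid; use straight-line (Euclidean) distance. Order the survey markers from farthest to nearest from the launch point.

B, C, E, D, A

Distance from the launch point at (-0.2, 0.5) to each:
B (17.4, -0.5): 17.6 mi
C (-15.9, 3.4): 16.0 mi
E (11.3, 0.5): 11.5 mi
D (0.1, 8.5): 8.0 mi
A (4.9, 1.2): 5.1 mi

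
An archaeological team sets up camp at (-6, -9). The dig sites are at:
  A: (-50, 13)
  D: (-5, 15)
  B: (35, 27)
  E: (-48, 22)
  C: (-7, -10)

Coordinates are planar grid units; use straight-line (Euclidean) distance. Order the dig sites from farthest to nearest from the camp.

B, E, A, D, C

Distance from the camp at (-6, -9) to each:
B (35, 27): 54.6
E (-48, 22): 52.2
A (-50, 13): 49.2
D (-5, 15): 24.0
C (-7, -10): 1.4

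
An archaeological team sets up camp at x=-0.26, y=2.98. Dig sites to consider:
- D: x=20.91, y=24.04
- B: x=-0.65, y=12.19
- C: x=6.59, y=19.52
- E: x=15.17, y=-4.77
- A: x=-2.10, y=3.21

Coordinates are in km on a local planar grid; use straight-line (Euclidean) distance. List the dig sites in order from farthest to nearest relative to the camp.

D, C, E, B, A

Distances from the camp:
D x=20.91, y=24.04: 29.9 km
C x=6.59, y=19.52: 17.9 km
E x=15.17, y=-4.77: 17.3 km
B x=-0.65, y=12.19: 9.2 km
A x=-2.10, y=3.21: 1.9 km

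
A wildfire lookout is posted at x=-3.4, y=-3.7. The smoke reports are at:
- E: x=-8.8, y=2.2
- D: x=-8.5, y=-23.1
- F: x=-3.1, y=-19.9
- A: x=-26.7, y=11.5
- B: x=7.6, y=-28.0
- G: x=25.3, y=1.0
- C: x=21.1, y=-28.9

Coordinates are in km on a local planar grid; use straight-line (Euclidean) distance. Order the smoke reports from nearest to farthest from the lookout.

E, F, D, B, A, G, C

Computing each straight-line distance from x=-3.4, y=-3.7:
E x=-8.8, y=2.2: 8.0 km
F x=-3.1, y=-19.9: 16.2 km
D x=-8.5, y=-23.1: 20.1 km
B x=7.6, y=-28.0: 26.7 km
A x=-26.7, y=11.5: 27.8 km
G x=25.3, y=1.0: 29.1 km
C x=21.1, y=-28.9: 35.1 km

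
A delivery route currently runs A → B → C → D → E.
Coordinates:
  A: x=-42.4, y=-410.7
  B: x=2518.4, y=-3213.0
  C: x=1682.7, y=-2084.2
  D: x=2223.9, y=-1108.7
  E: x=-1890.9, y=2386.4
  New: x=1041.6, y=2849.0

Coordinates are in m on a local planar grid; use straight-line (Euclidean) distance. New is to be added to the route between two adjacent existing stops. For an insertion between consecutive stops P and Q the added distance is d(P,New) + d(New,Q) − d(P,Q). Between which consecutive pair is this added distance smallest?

Added distance for inserting New between each consecutive pair:
A–B: 5878.4 m
B–C: 9809.5 m
C–D: 7989.6 m
D–E: 1700.5 m
Smallest added distance is 1700.5 m, inserting between D and E.

between D and E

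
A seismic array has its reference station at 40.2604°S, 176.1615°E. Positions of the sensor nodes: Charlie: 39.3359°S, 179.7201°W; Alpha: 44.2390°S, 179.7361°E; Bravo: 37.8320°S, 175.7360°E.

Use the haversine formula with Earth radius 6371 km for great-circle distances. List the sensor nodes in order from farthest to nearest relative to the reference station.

Distances from the reference station:
Alpha 44.2390°S, 179.7361°E: 531.2 km
Charlie 39.3359°S, 179.7201°W: 366.5 km
Bravo 37.8320°S, 175.7360°E: 272.5 km

Alpha, Charlie, Bravo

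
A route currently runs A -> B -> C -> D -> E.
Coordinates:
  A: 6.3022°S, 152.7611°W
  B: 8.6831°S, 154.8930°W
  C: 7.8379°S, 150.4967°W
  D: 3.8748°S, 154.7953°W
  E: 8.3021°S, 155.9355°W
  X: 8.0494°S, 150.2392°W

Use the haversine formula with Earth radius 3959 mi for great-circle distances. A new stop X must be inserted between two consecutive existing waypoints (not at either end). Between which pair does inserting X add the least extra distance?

Added distance for inserting X between each consecutive pair:
A–B: 312.0 mi
B–C: 37.8 mi
C–D: 45.8 mi
D–E: 499.9 mi
Smallest added distance is 37.8 mi, inserting between B and C.

between B and C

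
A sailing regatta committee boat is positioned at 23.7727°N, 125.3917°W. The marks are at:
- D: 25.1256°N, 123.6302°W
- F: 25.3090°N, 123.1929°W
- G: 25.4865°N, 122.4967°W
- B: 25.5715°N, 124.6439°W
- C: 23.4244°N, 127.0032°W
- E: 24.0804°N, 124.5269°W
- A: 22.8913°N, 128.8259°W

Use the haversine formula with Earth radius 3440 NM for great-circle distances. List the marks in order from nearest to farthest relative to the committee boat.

E, C, B, D, F, G, A

Computing each great-circle distance from 23.7727°N, 125.3917°W:
E 24.0804°N, 124.5269°W: 50.9 NM
C 23.4244°N, 127.0032°W: 91.1 NM
B 25.5715°N, 124.6439°W: 115.4 NM
D 25.1256°N, 123.6302°W: 126.0 NM
F 25.3090°N, 123.1929°W: 151.4 NM
G 25.4865°N, 122.4967°W: 188.5 NM
A 22.8913°N, 128.8259°W: 196.6 NM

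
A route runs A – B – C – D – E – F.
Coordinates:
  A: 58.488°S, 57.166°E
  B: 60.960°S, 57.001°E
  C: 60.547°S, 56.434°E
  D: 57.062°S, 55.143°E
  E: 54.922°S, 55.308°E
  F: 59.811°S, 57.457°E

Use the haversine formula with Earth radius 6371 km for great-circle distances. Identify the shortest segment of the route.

B–C

Leg distances:
A→B: 275.0 km
B→C: 55.3 km
C→D: 394.6 km
D→E: 238.2 km
E→F: 558.6 km
The shortest leg is B–C at 55.3 km.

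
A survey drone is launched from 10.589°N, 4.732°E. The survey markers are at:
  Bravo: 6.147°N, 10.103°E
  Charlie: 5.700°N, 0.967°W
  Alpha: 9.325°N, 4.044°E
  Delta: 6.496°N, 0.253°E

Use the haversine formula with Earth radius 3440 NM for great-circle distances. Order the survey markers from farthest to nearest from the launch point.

Charlie, Bravo, Delta, Alpha

Computing each great-circle distance from 10.589°N, 4.732°E:
Charlie 5.700°N, 0.967°W: 448.1 NM
Bravo 6.147°N, 10.103°E: 415.8 NM
Delta 6.496°N, 0.253°E: 362.0 NM
Alpha 9.325°N, 4.044°E: 86.1 NM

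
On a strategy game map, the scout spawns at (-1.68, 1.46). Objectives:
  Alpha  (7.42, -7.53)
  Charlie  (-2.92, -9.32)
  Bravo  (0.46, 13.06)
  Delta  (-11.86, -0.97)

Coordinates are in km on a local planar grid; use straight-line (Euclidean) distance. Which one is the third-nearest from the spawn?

Distance to each, sorted:
Delta: 10.5 km
Charlie: 10.9 km
Bravo: 11.8 km
Alpha: 12.8 km
The third-nearest is Bravo at 11.8 km.

Bravo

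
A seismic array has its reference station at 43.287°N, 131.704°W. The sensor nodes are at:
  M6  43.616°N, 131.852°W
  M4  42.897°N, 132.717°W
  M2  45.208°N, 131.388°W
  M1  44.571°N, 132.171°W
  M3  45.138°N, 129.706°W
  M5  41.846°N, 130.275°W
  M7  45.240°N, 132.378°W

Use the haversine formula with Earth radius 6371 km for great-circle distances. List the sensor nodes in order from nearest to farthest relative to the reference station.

Distance from the reference station at 43.287°N, 131.704°W to each:
M6 43.616°N, 131.852°W: 38.5 km
M4 42.897°N, 132.717°W: 93.0 km
M1 44.571°N, 132.171°W: 147.6 km
M5 41.846°N, 130.275°W: 198.4 km
M2 45.208°N, 131.388°W: 215.1 km
M7 45.240°N, 132.378°W: 223.7 km
M3 45.138°N, 129.706°W: 260.2 km

M6, M4, M1, M5, M2, M7, M3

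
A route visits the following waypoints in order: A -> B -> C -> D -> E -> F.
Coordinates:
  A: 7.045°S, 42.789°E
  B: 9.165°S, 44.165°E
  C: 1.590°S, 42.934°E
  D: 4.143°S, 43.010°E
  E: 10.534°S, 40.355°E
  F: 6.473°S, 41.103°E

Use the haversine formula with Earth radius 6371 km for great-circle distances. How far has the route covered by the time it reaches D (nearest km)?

Leg distances:
A→B: 280.2 km  (cumulative 280.2 km)
B→C: 853.2 km  (cumulative 1133.4 km)
C→D: 284.0 km  (cumulative 1417.4 km)
Cumulative distance at D ≈ 1417 km.

1417 km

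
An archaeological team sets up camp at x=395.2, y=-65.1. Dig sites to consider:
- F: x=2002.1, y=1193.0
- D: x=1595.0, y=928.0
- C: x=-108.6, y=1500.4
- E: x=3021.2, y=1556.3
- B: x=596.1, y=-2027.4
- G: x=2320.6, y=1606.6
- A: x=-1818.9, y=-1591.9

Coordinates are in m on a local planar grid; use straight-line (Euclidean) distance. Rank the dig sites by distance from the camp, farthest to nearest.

Distances from the camp:
E x=3021.2, y=1556.3: 3086.2 m
A x=-1818.9, y=-1591.9: 2689.5 m
G x=2320.6, y=1606.6: 2549.9 m
F x=2002.1, y=1193.0: 2040.8 m
B x=596.1, y=-2027.4: 1972.6 m
C x=-108.6, y=1500.4: 1644.6 m
D x=1595.0, y=928.0: 1557.5 m

E, A, G, F, B, C, D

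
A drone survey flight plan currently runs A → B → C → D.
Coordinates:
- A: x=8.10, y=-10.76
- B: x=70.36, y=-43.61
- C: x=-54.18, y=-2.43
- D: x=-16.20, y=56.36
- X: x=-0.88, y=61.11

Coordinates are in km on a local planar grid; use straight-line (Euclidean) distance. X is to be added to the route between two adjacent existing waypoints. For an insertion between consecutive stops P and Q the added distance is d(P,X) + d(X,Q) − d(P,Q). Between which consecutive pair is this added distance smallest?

Added distance for inserting X between each consecutive pair:
A–B: 128.7 km
B–C: 78.4 km
C–D: 29.0 km
Smallest added distance is 29.0 km, inserting between C and D.

between C and D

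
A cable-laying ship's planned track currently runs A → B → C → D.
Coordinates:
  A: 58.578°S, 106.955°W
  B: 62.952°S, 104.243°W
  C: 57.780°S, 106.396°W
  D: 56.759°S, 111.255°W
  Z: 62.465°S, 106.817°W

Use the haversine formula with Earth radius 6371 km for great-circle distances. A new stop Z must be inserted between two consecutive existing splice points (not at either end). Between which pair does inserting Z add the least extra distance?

Added distance for inserting Z between each consecutive pair:
A–B: 66.2 km
B–C: 76.4 km
C–D: 889.6 km
Smallest added distance is 66.2 km, inserting between A and B.

between A and B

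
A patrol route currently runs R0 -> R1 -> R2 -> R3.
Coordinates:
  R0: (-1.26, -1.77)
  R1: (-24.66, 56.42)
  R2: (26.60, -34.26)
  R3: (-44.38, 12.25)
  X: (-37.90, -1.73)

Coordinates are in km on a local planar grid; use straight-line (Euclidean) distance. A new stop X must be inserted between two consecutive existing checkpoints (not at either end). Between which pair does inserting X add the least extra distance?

Added distance for inserting X between each consecutive pair:
R0–R1: 33.6 km
R1–R2: 27.7 km
R2–R3: 2.8 km
Smallest added distance is 2.8 km, inserting between R2 and R3.

between R2 and R3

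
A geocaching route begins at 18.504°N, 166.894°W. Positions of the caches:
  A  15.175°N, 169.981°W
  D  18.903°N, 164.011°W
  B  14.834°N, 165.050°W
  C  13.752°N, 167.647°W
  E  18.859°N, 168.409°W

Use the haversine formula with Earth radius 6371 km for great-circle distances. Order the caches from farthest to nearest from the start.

C, A, B, D, E

Distances from the start:
C 13.752°N, 167.647°W: 534.5 km
A 15.175°N, 169.981°W: 494.9 km
B 14.834°N, 165.050°W: 452.9 km
D 18.903°N, 164.011°W: 306.9 km
E 18.859°N, 168.409°W: 164.4 km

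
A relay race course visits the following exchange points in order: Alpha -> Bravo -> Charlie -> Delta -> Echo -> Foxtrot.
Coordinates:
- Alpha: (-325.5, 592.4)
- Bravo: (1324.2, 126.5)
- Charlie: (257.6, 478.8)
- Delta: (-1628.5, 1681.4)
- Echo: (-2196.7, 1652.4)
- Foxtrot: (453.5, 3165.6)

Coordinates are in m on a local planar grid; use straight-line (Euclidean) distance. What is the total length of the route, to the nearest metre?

Leg distances:
Alpha→Bravo: 1714.2 m  (cumulative 1714.2 m)
Bravo→Charlie: 1123.3 m  (cumulative 2837.5 m)
Charlie→Delta: 2236.9 m  (cumulative 5074.4 m)
Delta→Echo: 568.9 m  (cumulative 5643.3 m)
Echo→Foxtrot: 3051.8 m  (cumulative 8695.1 m)
Total route length ≈ 8695 m.

8695 m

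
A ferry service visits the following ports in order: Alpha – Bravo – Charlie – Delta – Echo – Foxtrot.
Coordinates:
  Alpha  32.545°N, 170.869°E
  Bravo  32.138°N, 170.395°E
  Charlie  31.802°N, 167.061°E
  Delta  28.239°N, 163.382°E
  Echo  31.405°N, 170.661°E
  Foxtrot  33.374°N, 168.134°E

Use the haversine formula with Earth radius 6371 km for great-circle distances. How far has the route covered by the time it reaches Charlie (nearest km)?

380 km

Leg distances:
Alpha→Bravo: 63.5 km  (cumulative 63.5 km)
Bravo→Charlie: 316.7 km  (cumulative 380.2 km)
Cumulative distance at Charlie ≈ 380 km.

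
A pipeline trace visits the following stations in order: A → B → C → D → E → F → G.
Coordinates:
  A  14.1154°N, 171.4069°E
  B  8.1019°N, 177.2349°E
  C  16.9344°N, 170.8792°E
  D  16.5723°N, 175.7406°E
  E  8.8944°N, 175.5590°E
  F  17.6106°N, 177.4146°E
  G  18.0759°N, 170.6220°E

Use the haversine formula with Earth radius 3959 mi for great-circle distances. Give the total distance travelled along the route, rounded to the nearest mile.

Leg distances:
A→B: 573.3 mi  (cumulative 573.3 mi)
B→C: 745.6 mi  (cumulative 1318.8 mi)
C→D: 322.6 mi  (cumulative 1641.4 mi)
D→E: 530.7 mi  (cumulative 2172.1 mi)
E→F: 615.0 mi  (cumulative 2787.1 mi)
F→G: 447.9 mi  (cumulative 3235.0 mi)
Total route length ≈ 3235 mi.

3235 mi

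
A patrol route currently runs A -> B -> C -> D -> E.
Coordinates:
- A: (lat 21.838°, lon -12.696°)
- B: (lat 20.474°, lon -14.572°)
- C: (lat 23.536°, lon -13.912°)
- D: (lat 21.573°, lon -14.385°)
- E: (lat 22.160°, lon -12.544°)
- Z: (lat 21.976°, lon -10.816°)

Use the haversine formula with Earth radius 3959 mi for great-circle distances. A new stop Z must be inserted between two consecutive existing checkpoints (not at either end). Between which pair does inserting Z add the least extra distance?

Added distance for inserting Z between each consecutive pair:
A–B: 230.8 mi
B–C: 272.3 mi
C–D: 316.5 mi
D–E: 217.2 mi
Smallest added distance is 217.2 mi, inserting between D and E.

between D and E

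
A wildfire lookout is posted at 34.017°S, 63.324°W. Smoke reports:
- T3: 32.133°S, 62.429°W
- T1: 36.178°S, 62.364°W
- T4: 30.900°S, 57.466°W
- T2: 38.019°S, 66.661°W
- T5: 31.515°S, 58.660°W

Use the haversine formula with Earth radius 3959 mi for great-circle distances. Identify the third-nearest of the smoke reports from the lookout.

T5

Distances from the lookout (34.017°S, 63.324°W):
T3: 140.1 mi
T1: 158.9 mi
T5: 321.4 mi
T2: 333.5 mi
T4: 403.7 mi
The third-nearest is T5 at 321.4 mi.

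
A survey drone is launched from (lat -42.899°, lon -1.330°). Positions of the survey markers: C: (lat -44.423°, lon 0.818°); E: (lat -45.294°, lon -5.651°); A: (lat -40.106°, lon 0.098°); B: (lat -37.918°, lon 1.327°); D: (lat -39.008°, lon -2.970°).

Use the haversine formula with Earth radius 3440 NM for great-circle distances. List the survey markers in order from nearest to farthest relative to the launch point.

C, A, E, D, B

Computing each great-circle distance from (lat -42.899°, lon -1.330°):
C (lat -44.423°, lon 0.818°): 130.7 NM
A (lat -40.106°, lon 0.098°): 179.6 NM
E (lat -45.294°, lon -5.651°): 235.3 NM
D (lat -39.008°, lon -2.970°): 245.1 NM
B (lat -37.918°, lon 1.327°): 322.7 NM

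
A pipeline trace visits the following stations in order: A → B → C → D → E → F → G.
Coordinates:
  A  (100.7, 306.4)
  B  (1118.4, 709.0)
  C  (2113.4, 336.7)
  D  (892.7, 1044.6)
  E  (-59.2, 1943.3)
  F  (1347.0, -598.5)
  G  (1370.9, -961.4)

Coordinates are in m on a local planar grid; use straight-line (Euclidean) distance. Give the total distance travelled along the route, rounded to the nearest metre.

8146 m

Leg distances:
A→B: 1094.4 m  (cumulative 1094.4 m)
B→C: 1062.4 m  (cumulative 2156.8 m)
C→D: 1411.1 m  (cumulative 3567.9 m)
D→E: 1309.1 m  (cumulative 4877.0 m)
E→F: 2904.8 m  (cumulative 7781.9 m)
F→G: 363.7 m  (cumulative 8145.6 m)
Total route length ≈ 8146 m.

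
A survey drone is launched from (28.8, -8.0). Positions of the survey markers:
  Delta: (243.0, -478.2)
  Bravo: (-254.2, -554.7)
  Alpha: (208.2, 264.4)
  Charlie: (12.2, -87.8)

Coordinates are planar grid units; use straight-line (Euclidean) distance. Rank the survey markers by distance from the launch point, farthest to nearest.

Bravo, Delta, Alpha, Charlie

Distance from the launch point at (28.8, -8.0) to each:
Bravo (-254.2, -554.7): 615.6
Delta (243.0, -478.2): 516.7
Alpha (208.2, 264.4): 326.2
Charlie (12.2, -87.8): 81.5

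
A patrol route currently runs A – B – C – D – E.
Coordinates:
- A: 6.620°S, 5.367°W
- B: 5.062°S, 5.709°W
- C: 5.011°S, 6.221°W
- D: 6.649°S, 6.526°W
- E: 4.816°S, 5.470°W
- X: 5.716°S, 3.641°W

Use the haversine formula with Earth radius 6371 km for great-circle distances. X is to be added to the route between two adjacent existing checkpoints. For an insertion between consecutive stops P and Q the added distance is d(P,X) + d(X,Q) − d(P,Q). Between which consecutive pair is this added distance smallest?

Added distance for inserting X between each consecutive pair:
A–B: 278.5 km
B–C: 479.4 km
C–D: 446.3 km
D–E: 326.3 km
Smallest added distance is 278.5 km, inserting between A and B.

between A and B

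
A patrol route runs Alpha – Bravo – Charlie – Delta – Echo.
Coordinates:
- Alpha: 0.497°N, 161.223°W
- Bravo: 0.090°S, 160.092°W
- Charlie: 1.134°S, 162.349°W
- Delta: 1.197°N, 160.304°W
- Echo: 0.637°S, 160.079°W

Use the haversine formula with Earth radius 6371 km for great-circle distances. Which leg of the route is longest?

Charlie–Delta

Leg distances:
Alpha→Bravo: 141.7 km
Bravo→Charlie: 276.5 km
Charlie→Delta: 344.8 km
Delta→Echo: 205.5 km
The longest leg is Charlie–Delta at 344.8 km.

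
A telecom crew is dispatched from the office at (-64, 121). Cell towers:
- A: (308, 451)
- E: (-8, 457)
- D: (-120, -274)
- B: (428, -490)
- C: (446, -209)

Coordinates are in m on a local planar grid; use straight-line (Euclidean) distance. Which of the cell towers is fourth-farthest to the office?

D

Distances from the office ((-64, 121)):
B: 784.5 m
C: 607.5 m
A: 497.3 m
D: 398.9 m
E: 340.6 m
The fourth-farthest is D at 398.9 m.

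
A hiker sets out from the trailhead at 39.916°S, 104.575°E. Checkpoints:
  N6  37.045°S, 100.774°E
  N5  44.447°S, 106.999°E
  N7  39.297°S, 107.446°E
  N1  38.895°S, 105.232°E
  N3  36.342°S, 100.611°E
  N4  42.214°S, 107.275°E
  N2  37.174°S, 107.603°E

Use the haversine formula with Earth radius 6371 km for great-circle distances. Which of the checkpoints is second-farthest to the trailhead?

N3

Distance to each, sorted:
N5: 541.9 km
N3: 527.3 km
N6: 459.7 km
N2: 402.8 km
N4: 341.3 km
N7: 255.4 km
N1: 126.8 km
The second-farthest is N3 at 527.3 km.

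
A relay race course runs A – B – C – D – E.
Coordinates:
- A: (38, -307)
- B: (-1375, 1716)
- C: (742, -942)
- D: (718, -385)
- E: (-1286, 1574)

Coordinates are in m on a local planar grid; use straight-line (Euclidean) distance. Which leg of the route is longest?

B–C

Leg distances:
A→B: 2467.6 m
B→C: 3398.0 m
C→D: 557.5 m
D→E: 2802.4 m
The longest leg is B–C at 3398.0 m.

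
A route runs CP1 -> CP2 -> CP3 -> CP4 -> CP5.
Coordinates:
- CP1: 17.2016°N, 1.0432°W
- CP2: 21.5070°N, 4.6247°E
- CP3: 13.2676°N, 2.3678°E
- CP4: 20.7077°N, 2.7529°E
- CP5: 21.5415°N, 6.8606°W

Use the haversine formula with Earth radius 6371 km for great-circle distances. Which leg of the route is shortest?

Leg distances:
CP1→CP2: 763.2 km
CP2→CP3: 946.9 km
CP3→CP4: 828.3 km
CP4→CP5: 1001.3 km
The shortest leg is CP1–CP2 at 763.2 km.

CP1–CP2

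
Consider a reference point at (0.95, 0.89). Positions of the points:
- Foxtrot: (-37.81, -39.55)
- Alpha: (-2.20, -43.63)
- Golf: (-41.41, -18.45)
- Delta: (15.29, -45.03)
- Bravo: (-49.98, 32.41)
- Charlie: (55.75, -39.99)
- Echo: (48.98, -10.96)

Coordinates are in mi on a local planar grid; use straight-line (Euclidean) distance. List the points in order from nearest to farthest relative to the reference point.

Distances from the reference point:
Alpha (-2.20, -43.63): 44.6 mi
Golf (-41.41, -18.45): 46.6 mi
Delta (15.29, -45.03): 48.1 mi
Echo (48.98, -10.96): 49.5 mi
Foxtrot (-37.81, -39.55): 56.0 mi
Bravo (-49.98, 32.41): 59.9 mi
Charlie (55.75, -39.99): 68.4 mi

Alpha, Golf, Delta, Echo, Foxtrot, Bravo, Charlie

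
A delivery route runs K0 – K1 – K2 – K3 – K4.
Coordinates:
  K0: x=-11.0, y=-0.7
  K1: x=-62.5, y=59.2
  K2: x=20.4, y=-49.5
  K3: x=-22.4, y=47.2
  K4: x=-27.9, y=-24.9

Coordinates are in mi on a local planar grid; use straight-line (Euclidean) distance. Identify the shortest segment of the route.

K3–K4

Leg distances:
K0→K1: 79.0 mi
K1→K2: 136.7 mi
K2→K3: 105.7 mi
K3→K4: 72.3 mi
The shortest leg is K3–K4 at 72.3 mi.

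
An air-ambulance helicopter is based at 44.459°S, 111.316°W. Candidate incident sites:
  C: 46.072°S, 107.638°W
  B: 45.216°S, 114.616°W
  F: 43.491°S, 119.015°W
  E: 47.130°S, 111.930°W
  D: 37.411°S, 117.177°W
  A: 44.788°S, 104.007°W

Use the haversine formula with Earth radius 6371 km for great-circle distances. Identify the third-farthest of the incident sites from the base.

Distance to each, sorted:
D: 924.9 km
F: 625.2 km
A: 579.4 km
C: 339.1 km
E: 300.8 km
B: 273.5 km
The third-farthest is A at 579.4 km.

A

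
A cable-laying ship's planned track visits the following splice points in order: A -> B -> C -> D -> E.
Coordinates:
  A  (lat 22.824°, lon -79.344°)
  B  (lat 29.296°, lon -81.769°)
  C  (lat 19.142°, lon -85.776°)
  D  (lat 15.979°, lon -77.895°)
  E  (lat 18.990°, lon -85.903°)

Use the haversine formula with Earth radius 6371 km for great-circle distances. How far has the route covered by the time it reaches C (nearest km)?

1959 km

Leg distances:
A→B: 759.3 km  (cumulative 759.3 km)
B→C: 1199.7 km  (cumulative 1958.9 km)
Cumulative distance at C ≈ 1959 km.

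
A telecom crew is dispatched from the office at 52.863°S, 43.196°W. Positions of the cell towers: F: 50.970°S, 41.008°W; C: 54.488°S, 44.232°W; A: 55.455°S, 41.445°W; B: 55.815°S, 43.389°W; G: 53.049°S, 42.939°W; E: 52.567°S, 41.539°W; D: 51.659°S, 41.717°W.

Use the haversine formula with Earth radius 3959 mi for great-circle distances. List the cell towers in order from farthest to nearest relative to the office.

Distance from the office at 52.863°S, 43.196°W to each:
B 55.815°S, 43.389°W: 204.1 mi
A 55.455°S, 41.445°W: 192.6 mi
F 50.970°S, 41.008°W: 160.6 mi
C 54.488°S, 44.232°W: 120.0 mi
D 51.659°S, 41.717°W: 104.1 mi
E 52.567°S, 41.539°W: 72.3 mi
G 53.049°S, 42.939°W: 16.7 mi

B, A, F, C, D, E, G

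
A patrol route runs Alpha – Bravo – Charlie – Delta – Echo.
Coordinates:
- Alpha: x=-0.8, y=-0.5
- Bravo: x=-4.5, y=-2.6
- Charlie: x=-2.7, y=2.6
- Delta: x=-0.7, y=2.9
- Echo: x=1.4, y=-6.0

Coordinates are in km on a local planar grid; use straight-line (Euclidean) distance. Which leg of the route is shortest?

Leg distances:
Alpha→Bravo: 4.3 km
Bravo→Charlie: 5.5 km
Charlie→Delta: 2.0 km
Delta→Echo: 9.1 km
The shortest leg is Charlie–Delta at 2.0 km.

Charlie–Delta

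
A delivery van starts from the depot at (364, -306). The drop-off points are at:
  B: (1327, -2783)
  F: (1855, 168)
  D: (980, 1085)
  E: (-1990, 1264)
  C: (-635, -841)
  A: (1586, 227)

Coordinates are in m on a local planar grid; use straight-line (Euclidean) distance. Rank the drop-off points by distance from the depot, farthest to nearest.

Distances from the depot:
E (-1990, 1264): 2829.5 m
B (1327, -2783): 2657.6 m
F (1855, 168): 1564.5 m
D (980, 1085): 1521.3 m
A (1586, 227): 1333.2 m
C (-635, -841): 1133.2 m

E, B, F, D, A, C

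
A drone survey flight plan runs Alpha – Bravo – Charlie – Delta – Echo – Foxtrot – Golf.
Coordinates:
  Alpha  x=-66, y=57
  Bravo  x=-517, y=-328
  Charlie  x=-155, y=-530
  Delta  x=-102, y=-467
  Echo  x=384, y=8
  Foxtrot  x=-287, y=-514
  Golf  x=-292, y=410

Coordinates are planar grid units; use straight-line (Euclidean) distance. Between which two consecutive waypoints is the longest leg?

Foxtrot–Golf

Leg distances:
Alpha→Bravo: 593.0
Bravo→Charlie: 414.5
Charlie→Delta: 82.3
Delta→Echo: 679.6
Echo→Foxtrot: 850.1
Foxtrot→Golf: 924.0
The longest leg is Foxtrot–Golf at 924.0.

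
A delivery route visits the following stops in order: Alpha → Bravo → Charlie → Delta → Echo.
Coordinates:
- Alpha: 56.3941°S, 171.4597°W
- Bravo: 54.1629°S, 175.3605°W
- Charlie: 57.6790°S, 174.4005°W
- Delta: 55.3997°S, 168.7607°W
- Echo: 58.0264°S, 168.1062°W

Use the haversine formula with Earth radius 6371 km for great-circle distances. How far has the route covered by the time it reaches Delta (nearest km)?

Leg distances:
Alpha→Bravo: 350.0 km  (cumulative 350.0 km)
Bravo→Charlie: 395.5 km  (cumulative 745.5 km)
Charlie→Delta: 428.5 km  (cumulative 1174.0 km)
Cumulative distance at Delta ≈ 1174 km.

1174 km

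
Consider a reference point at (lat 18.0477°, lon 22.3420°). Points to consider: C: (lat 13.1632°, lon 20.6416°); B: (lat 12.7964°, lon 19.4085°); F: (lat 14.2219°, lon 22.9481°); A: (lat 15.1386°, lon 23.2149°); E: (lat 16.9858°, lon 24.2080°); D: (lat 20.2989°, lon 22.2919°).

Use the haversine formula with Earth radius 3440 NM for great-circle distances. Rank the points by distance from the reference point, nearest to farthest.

E, D, A, F, C, B

Computing each great-circle distance from (lat 18.0477°, lon 22.3420°):
E (lat 16.9858°, lon 24.2080°): 124.4 NM
D (lat 20.2989°, lon 22.2919°): 135.2 NM
A (lat 15.1386°, lon 23.2149°): 181.7 NM
F (lat 14.2219°, lon 22.9481°): 232.3 NM
C (lat 13.1632°, lon 20.6416°): 309.3 NM
B (lat 12.7964°, lon 19.4085°): 358.1 NM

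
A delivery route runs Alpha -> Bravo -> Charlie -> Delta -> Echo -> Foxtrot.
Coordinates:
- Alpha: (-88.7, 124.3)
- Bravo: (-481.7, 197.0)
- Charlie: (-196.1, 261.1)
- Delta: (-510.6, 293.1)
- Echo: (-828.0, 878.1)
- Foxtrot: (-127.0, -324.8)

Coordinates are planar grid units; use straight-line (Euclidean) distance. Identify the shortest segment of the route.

Bravo–Charlie

Leg distances:
Alpha→Bravo: 399.7
Bravo→Charlie: 292.7
Charlie→Delta: 316.1
Delta→Echo: 665.6
Echo→Foxtrot: 1392.3
The shortest leg is Bravo–Charlie at 292.7.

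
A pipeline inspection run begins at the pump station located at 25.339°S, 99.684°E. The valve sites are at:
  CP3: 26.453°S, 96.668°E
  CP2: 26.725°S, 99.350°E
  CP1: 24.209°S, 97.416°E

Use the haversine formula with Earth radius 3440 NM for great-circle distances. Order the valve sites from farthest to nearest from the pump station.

CP3, CP1, CP2

Computing each great-circle distance from 25.339°S, 99.684°E:
CP3 26.453°S, 96.668°E: 176.1 NM
CP1 24.209°S, 97.416°E: 141.0 NM
CP2 26.725°S, 99.350°E: 85.1 NM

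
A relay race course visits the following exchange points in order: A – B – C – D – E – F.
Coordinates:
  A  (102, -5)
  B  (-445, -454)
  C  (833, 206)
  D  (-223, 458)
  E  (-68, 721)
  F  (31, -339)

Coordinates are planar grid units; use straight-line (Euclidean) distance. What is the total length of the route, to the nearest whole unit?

4602

Leg distances:
A→B: 707.7  (cumulative 707.7)
B→C: 1438.4  (cumulative 2146.0)
C→D: 1085.7  (cumulative 3231.7)
D→E: 305.3  (cumulative 3537.0)
E→F: 1064.6  (cumulative 4601.6)
Total route length ≈ 4602.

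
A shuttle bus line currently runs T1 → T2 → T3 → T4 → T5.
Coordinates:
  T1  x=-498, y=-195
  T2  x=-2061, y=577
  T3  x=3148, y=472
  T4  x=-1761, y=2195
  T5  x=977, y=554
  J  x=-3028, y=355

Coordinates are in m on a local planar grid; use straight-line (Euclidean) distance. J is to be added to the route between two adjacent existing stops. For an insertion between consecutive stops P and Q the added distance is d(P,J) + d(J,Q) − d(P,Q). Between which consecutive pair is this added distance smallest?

between T1 and T2

Added distance for inserting J between each consecutive pair:
T1–T2: 1838.0 m
T2–T3: 1959.2 m
T3–T4: 3208.5 m
T4–T5: 3051.9 m
Smallest added distance is 1838.0 m, inserting between T1 and T2.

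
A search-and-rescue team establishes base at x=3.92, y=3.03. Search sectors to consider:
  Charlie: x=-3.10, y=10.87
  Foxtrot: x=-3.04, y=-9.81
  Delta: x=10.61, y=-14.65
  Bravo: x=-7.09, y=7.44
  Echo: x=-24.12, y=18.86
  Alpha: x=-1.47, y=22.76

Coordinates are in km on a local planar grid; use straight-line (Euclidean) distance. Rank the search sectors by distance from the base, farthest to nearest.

Distance from the base at x=3.92, y=3.03 to each:
Echo x=-24.12, y=18.86: 32.2 km
Alpha x=-1.47, y=22.76: 20.5 km
Delta x=10.61, y=-14.65: 18.9 km
Foxtrot x=-3.04, y=-9.81: 14.6 km
Bravo x=-7.09, y=7.44: 11.9 km
Charlie x=-3.10, y=10.87: 10.5 km

Echo, Alpha, Delta, Foxtrot, Bravo, Charlie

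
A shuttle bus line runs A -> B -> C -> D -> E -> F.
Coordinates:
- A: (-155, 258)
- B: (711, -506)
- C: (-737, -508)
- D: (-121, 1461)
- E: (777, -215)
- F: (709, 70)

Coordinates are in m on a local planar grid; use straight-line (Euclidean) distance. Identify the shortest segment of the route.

E–F

Leg distances:
A→B: 1154.8 m
B→C: 1448.0 m
C→D: 2063.1 m
D→E: 1901.4 m
E→F: 293.0 m
The shortest leg is E–F at 293.0 m.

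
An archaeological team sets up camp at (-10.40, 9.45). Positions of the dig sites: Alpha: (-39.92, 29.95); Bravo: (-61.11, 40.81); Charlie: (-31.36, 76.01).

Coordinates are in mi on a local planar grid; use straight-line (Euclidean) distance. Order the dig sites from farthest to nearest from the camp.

Charlie, Bravo, Alpha

Distances from the camp:
Charlie (-31.36, 76.01): 69.8 mi
Bravo (-61.11, 40.81): 59.6 mi
Alpha (-39.92, 29.95): 35.9 mi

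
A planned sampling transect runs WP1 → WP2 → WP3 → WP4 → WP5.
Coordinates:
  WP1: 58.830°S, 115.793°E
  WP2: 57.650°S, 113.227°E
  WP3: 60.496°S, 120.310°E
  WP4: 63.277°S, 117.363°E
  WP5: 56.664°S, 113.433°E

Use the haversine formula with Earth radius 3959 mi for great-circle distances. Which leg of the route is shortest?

WP1–WP2

Leg distances:
WP1→WP2: 123.9 mi
WP2→WP3: 319.0 mi
WP3→WP4: 214.7 mi
WP4→WP5: 476.5 mi
The shortest leg is WP1–WP2 at 123.9 mi.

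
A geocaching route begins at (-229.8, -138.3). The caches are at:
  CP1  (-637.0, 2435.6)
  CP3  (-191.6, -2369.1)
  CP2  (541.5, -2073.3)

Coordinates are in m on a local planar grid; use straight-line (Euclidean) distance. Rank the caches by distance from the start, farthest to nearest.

Distance from the start at (-229.8, -138.3) to each:
CP1 (-637.0, 2435.6): 2605.9 m
CP3 (-191.6, -2369.1): 2231.1 m
CP2 (541.5, -2073.3): 2083.1 m

CP1, CP3, CP2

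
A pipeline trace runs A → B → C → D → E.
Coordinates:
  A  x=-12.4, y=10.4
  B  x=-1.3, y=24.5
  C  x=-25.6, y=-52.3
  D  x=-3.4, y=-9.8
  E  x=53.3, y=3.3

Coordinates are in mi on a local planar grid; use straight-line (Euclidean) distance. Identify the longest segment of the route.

B–C

Leg distances:
A→B: 17.9 mi
B→C: 80.6 mi
C→D: 47.9 mi
D→E: 58.2 mi
The longest leg is B–C at 80.6 mi.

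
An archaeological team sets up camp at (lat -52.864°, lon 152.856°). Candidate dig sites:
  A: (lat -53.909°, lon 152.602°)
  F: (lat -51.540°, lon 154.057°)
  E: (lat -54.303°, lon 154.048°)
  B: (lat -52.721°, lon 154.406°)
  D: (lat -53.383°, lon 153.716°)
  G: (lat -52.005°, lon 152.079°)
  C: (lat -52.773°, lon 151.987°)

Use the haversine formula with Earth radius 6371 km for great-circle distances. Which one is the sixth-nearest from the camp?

F

Distances from the camp ((lat -52.864°, lon 152.856°)):
C: 59.3 km
D: 81.4 km
B: 105.4 km
G: 109.1 km
A: 117.4 km
F: 168.4 km
E: 178.3 km
The sixth-nearest is F at 168.4 km.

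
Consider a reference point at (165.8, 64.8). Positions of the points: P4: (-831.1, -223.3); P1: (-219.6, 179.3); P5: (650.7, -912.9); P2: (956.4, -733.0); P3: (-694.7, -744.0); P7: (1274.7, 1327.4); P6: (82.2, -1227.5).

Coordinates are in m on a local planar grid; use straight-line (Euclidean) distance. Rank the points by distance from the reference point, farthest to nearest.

Computing each straight-line distance from (165.8, 64.8):
P7 (1274.7, 1327.4): 1680.4 m
P6 (82.2, -1227.5): 1295.0 m
P3 (-694.7, -744.0): 1180.9 m
P2 (956.4, -733.0): 1123.2 m
P5 (650.7, -912.9): 1091.3 m
P4 (-831.1, -223.3): 1037.7 m
P1 (-219.6, 179.3): 402.0 m

P7, P6, P3, P2, P5, P4, P1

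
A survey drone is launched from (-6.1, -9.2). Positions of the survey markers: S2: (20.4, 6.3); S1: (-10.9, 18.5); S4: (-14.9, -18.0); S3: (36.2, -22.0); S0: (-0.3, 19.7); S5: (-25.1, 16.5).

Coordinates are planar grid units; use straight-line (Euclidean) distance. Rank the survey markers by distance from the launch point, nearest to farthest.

S4, S1, S0, S2, S5, S3

Distances from the launch point:
S4 (-14.9, -18.0): 12.4
S1 (-10.9, 18.5): 28.1
S0 (-0.3, 19.7): 29.5
S2 (20.4, 6.3): 30.7
S5 (-25.1, 16.5): 32.0
S3 (36.2, -22.0): 44.2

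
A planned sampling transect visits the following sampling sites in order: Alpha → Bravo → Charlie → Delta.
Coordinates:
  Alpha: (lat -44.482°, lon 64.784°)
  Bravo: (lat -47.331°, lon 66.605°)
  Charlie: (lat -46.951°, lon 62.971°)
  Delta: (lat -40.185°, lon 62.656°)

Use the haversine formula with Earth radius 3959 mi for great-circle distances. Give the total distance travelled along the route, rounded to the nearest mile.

856 mi

Leg distances:
Alpha→Bravo: 215.4 mi  (cumulative 215.4 mi)
Bravo→Charlie: 172.8 mi  (cumulative 388.2 mi)
Charlie→Delta: 467.8 mi  (cumulative 856.0 mi)
Total route length ≈ 856 mi.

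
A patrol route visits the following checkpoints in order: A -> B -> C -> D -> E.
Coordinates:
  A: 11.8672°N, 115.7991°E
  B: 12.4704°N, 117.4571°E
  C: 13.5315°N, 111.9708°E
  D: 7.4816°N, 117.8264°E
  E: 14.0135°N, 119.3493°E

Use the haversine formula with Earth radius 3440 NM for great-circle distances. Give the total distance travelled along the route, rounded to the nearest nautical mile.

1335 NM

Leg distances:
A→B: 103.8 NM  (cumulative 103.8 NM)
B→C: 327.2 NM  (cumulative 431.0 NM)
C→D: 501.3 NM  (cumulative 932.3 NM)
D→E: 402.3 NM  (cumulative 1334.6 NM)
Total route length ≈ 1335 NM.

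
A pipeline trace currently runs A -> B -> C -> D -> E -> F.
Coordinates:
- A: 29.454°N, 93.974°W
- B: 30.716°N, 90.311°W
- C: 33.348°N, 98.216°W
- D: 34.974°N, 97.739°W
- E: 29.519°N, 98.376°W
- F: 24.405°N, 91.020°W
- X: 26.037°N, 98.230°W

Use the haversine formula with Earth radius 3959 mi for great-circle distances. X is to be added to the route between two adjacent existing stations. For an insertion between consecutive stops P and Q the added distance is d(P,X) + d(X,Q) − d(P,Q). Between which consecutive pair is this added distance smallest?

between E and F

Added distance for inserting X between each consecutive pair:
A–B: 695.3 mi
B–C: 587.5 mi
C–D: 1007.8 mi
D–E: 480.2 mi
E–F: 131.0 mi
Smallest added distance is 131.0 mi, inserting between E and F.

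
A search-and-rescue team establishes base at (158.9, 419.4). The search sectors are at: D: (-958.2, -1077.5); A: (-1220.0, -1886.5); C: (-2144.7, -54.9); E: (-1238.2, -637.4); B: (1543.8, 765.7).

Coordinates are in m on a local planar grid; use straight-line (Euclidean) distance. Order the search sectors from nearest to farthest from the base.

B, E, D, C, A

Distance from the base at (158.9, 419.4) to each:
B (1543.8, 765.7): 1427.5 m
E (-1238.2, -637.4): 1751.8 m
D (-958.2, -1077.5): 1867.8 m
C (-2144.7, -54.9): 2351.9 m
A (-1220.0, -1886.5): 2686.7 m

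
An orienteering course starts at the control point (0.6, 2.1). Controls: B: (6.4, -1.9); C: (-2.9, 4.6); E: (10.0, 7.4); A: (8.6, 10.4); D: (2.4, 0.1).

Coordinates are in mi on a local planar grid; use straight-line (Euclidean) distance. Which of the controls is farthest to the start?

A

Distances from the start ((0.6, 2.1)):
A: 11.5 mi
E: 10.8 mi
B: 7.0 mi
C: 4.3 mi
D: 2.7 mi
The farthest is A at 11.5 mi.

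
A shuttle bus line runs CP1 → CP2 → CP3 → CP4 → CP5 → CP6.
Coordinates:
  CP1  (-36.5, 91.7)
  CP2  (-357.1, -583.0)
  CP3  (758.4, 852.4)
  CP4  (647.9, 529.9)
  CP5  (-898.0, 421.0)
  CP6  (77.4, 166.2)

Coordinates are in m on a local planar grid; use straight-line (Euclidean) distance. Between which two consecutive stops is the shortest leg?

Leg distances:
CP1→CP2: 747.0 m
CP2→CP3: 1817.9 m
CP3→CP4: 340.9 m
CP4→CP5: 1549.7 m
CP5→CP6: 1008.1 m
The shortest leg is CP3–CP4 at 340.9 m.

CP3–CP4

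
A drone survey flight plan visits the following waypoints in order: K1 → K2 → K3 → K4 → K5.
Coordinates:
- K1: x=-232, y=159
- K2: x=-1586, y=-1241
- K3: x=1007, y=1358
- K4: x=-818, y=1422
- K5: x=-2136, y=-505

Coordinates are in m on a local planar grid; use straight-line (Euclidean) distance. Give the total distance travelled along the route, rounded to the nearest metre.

Leg distances:
K1→K2: 1947.6 m  (cumulative 1947.6 m)
K2→K3: 3671.3 m  (cumulative 5618.9 m)
K3→K4: 1826.1 m  (cumulative 7445.1 m)
K4→K5: 2334.6 m  (cumulative 9779.7 m)
Total route length ≈ 9780 m.

9780 m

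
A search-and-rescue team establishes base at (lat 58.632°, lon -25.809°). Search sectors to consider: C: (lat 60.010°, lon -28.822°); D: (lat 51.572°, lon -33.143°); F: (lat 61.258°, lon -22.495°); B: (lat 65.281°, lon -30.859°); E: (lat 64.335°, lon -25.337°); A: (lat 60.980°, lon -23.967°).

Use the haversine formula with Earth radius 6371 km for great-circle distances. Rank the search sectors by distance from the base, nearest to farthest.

C, A, F, E, B, D

Computing each great-circle distance from (lat 58.632°, lon -25.809°):
C (lat 60.010°, lon -28.822°): 229.5 km
A (lat 60.980°, lon -23.967°): 280.6 km
F (lat 61.258°, lon -22.495°): 345.3 km
E (lat 64.335°, lon -25.337°): 634.6 km
B (lat 65.281°, lon -30.859°): 784.5 km
D (lat 51.572°, lon -33.143°): 912.0 km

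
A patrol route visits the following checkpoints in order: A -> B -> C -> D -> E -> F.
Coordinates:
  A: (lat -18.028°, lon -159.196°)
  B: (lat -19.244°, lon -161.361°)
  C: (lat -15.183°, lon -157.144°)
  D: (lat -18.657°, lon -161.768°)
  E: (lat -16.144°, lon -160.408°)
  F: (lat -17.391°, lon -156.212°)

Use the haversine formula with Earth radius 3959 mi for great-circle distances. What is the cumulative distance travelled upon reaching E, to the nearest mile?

Leg distances:
A→B: 164.8 mi  (cumulative 164.8 mi)
B→C: 395.2 mi  (cumulative 560.0 mi)
C→D: 388.6 mi  (cumulative 948.6 mi)
D→E: 195.4 mi  (cumulative 1144.0 mi)
Cumulative distance at E ≈ 1144 mi.

1144 mi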